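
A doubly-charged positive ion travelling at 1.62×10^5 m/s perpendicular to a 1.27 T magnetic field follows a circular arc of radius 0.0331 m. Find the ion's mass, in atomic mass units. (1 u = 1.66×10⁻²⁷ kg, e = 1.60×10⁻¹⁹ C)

qvB = mv²/r ⇒ m = qBr/v.
m = (2×1.60×10^-19)(1.27)(0.0331) / (1.62×10^5) = 8.30×10^-26 kg = 50.0 u.

m ≈ 50.0 u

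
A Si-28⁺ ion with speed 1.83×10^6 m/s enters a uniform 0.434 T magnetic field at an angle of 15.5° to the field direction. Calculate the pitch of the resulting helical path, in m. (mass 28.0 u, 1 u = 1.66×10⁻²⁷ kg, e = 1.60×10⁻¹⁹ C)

pitch ≈ 7.42 m

The velocity component along B is v∥ = v cos15.5° = 1.76×10^6 m/s.
The cyclotron period T = 2πm/(qB) = 4.21×10^-6 s is set by m, q, B alone.
Pitch = v∥·T = (1.76×10^6)(4.21×10^-6) = 7.42 m.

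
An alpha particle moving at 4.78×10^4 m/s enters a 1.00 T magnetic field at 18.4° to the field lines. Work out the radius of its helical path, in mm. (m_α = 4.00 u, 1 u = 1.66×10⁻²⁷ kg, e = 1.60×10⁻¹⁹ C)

Only the perpendicular component v⊥ = v sin18.4° = 1.51×10^4 m/s is bent by the field.
r = m v⊥ /(qB) = (6.64×10^-27)(1.51×10^4) / [(2×1.60×10^-19)(1.00)] = 3.13×10^-4 m.

r ≈ 0.313 mm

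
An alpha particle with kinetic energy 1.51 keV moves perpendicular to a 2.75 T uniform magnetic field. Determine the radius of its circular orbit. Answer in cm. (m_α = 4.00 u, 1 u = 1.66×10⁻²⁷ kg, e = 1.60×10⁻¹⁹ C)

Convert the energy: K = 1.51 keV = 2.42×10^-16 J.
v = √(2K/m) = √(2·2.42×10^-16/6.64×10^-27) = 2.70×10^5 m/s.
r = mv/(qB) = (6.64×10^-27)(2.70×10^5) / [(2×1.60×10^-19)(2.75)] = 2.04×10^-3 m.

r ≈ 0.204 cm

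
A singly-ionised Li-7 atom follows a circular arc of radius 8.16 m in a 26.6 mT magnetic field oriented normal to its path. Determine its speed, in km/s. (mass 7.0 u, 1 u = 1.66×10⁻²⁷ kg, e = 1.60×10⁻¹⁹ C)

From qvB = mv²/r, v = qBr/m.
v = (1×1.60×10^-19)(0.0266)(8.16) / (1.16×10^-26) = 2.99×10^6 m/s.

v ≈ 2990 km/s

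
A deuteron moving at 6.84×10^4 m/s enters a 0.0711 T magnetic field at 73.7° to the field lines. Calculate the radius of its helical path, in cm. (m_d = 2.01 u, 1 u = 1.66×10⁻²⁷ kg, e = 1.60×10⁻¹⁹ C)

r ≈ 1.93 cm

Only the perpendicular component v⊥ = v sin73.7° = 6.57×10^4 m/s is bent by the field.
r = m v⊥ /(qB) = (3.34×10^-27)(6.57×10^4) / [(1×1.60×10^-19)(0.0711)] = 0.0193 m.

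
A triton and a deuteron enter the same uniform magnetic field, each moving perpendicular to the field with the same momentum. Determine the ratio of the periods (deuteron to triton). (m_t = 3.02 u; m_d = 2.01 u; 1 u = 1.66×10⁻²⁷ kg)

ratio ≈ 0.666

T = 2πm/(qB) is independent of speed, so T₂/T₁ = (m₂/q₂)/(m₁/q₁).
T_{deuteron}/T_{triton} = (3.34×10^-27/1e) / (5.01×10^-27/1e) = 0.666.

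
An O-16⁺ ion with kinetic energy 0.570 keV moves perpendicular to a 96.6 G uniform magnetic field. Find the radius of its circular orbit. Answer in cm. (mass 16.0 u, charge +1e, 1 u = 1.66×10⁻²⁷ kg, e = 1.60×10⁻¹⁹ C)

r ≈ 142 cm

Convert the energy: K = 0.570 keV = 9.12×10^-17 J.
v = √(2K/m) = √(2·9.12×10^-17/2.66×10^-26) = 8.29×10^4 m/s.
r = mv/(qB) = (2.66×10^-26)(8.29×10^4) / [(1×1.60×10^-19)(9.66×10^-3)] = 1.42 m.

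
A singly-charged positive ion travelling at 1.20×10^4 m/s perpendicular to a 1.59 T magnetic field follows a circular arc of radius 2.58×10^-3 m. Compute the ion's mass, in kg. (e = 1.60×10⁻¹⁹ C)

qvB = mv²/r ⇒ m = qBr/v.
m = (1×1.60×10^-19)(1.59)(2.58×10^-3) / (1.20×10^4) = 5.47×10^-26 kg.

m ≈ 5.47×10^-26 kg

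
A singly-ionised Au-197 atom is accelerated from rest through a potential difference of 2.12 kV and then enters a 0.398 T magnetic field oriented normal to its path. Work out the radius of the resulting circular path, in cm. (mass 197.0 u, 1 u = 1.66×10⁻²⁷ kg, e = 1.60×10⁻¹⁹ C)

r ≈ 23.4 cm

The kinetic energy gained is K = qV = (1×1.60×10^-19)(2120) = 3.39×10^-16 J.
v = √(2K/m) = 4.55×10^4 m/s.
r = mv/(qB) = (3.27×10^-25)(4.55×10^4) / [(1×1.60×10^-19)(0.398)] = 0.234 m.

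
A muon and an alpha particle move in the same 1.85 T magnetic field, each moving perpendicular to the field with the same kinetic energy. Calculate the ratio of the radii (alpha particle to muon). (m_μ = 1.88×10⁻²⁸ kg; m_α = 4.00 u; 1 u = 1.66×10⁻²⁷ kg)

ratio ≈ 2.97

r = √(2mK)/(qB) ⇒ at equal K, r ∝ √m/q.
r_{alpha particle}/r_{muon} = 2.97.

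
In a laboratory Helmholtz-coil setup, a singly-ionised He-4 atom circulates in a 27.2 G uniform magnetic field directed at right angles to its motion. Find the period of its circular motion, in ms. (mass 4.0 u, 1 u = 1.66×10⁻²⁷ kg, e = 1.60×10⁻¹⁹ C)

The cyclotron period is independent of speed: T = 2πm/(qB).
T = 2π(6.64×10^-27) / [(1×1.60×10^-19)(2.72×10^-3)] = 9.59×10^-5 s.

T ≈ 0.0959 ms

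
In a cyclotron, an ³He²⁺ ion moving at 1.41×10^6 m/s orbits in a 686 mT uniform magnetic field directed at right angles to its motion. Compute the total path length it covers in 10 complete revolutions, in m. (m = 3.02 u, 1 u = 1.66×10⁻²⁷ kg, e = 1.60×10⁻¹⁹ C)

r = mv/(qB) = 0.0322 m, so one revolution covers 2πr = 0.202 m.
In 10 revolutions: L = 10·2πr = 2.02 m.

L ≈ 2.02 m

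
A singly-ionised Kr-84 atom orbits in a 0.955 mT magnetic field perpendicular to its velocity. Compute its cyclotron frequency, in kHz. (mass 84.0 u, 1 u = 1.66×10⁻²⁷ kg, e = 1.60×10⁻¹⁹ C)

f ≈ 0.174 kHz

f = qB/(2πm) = (1×1.60×10^-19)(9.55×10^-4) / [2π(1.39×10^-25)] = 174 Hz.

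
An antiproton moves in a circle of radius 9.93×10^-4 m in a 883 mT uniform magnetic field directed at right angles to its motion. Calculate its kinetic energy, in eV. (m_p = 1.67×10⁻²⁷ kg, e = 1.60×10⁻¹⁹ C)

v = qBr/m = (1×1.60×10^-19)(0.883)(9.93×10^-4) / (1.67×10^-27) = 8.40×10^4 m/s.
K = ½mv² = 0.5·(1.67×10^-27)·(8.40×10^4)² = 5.89×10^-18 J = 36.8 eV.

K ≈ 36.8 eV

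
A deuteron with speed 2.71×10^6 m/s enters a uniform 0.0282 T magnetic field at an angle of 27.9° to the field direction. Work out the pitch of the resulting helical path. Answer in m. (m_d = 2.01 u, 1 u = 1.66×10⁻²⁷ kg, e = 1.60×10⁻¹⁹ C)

pitch ≈ 11.1 m

The velocity component along B is v∥ = v cos27.9° = 2.40×10^6 m/s.
The cyclotron period T = 2πm/(qB) = 4.65×10^-6 s is set by m, q, B alone.
Pitch = v∥·T = (2.40×10^6)(4.65×10^-6) = 11.1 m.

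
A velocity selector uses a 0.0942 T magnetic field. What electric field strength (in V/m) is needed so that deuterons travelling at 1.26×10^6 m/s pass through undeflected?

qE = qvB ⇒ E = vB = (1.26×10^6)(0.0942) = 1.19×10^5 V/m.

E ≈ 1.19×10^5 V/m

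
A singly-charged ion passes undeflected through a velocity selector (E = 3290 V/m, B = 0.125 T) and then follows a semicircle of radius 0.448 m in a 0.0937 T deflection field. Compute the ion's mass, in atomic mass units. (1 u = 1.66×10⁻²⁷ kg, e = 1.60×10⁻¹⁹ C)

v = E/B₁ = 2.63×10^4 m/s.
From r = mv/(qB₂), m = qB₂r/v = (1×1.60×10^-19)(0.0937)(0.448) / (2.63×10^4) = 2.55×10^-25 kg.
In atomic mass units: m = 2.55×10^-25 / 1.66×10^-27 = 154 u.

m ≈ 154 u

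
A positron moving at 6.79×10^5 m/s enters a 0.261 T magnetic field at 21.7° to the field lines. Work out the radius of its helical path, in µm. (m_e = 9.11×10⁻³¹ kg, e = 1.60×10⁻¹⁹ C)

r ≈ 5.48 µm

Only the perpendicular component v⊥ = v sin21.7° = 2.51×10^5 m/s is bent by the field.
r = m v⊥ /(qB) = (9.11×10^-31)(2.51×10^5) / [(1×1.60×10^-19)(0.261)] = 5.48×10^-6 m.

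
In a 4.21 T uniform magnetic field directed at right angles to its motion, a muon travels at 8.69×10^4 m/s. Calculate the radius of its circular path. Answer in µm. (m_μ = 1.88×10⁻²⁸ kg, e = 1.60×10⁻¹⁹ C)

The magnetic force provides the centripetal force: qvB = mv²/r, so r = mv/(qB).
r = (1.88×10^-28 kg)(8.69×10^4 m/s) / [(1×1.60×10^-19 C)(4.21 T)] = 2.43×10^-5 m.

r ≈ 24.3 µm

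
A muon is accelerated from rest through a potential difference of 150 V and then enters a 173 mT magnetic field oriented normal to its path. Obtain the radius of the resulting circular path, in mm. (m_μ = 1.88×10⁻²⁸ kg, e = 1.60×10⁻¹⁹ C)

The kinetic energy gained is K = qV = (1×1.60×10^-19)(150) = 2.40×10^-17 J.
v = √(2K/m) = 5.05×10^5 m/s.
r = mv/(qB) = (1.88×10^-28)(5.05×10^5) / [(1×1.60×10^-19)(0.173)] = 3.43×10^-3 m.

r ≈ 3.43 mm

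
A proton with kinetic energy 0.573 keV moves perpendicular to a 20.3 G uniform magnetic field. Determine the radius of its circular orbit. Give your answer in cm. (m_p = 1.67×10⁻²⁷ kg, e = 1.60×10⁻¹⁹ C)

Convert the energy: K = 0.573 keV = 9.17×10^-17 J.
v = √(2K/m) = √(2·9.17×10^-17/1.67×10^-27) = 3.31×10^5 m/s.
r = mv/(qB) = (1.67×10^-27)(3.31×10^5) / [(1×1.60×10^-19)(2.03×10^-3)] = 1.70 m.

r ≈ 170 cm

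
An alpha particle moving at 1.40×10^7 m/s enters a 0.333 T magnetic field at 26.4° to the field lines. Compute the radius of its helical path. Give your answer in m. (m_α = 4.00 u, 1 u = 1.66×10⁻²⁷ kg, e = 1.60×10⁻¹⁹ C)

r ≈ 0.388 m

Only the perpendicular component v⊥ = v sin26.4° = 6.22×10^6 m/s is bent by the field.
r = m v⊥ /(qB) = (6.64×10^-27)(6.22×10^6) / [(2×1.60×10^-19)(0.333)] = 0.388 m.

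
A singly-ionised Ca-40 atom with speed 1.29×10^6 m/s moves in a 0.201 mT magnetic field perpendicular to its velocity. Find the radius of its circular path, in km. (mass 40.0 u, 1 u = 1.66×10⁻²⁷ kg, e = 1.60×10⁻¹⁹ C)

The magnetic force provides the centripetal force: qvB = mv²/r, so r = mv/(qB).
r = (6.64×10^-26 kg)(1.29×10^6 m/s) / [(1×1.60×10^-19 C)(2.01×10^-4 T)] = 2660 m.

r ≈ 2.66 km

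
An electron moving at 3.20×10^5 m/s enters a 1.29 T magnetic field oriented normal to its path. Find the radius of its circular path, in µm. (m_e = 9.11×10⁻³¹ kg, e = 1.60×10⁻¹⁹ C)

r ≈ 1.41 µm

The magnetic force provides the centripetal force: qvB = mv²/r, so r = mv/(qB).
r = (9.11×10^-31 kg)(3.20×10^5 m/s) / [(1×1.60×10^-19 C)(1.29 T)] = 1.41×10^-6 m.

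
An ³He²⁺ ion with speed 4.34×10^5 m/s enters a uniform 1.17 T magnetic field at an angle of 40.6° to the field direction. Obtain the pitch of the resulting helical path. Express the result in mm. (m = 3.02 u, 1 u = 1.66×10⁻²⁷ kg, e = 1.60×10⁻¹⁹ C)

pitch ≈ 27.7 mm

The velocity component along B is v∥ = v cos40.6° = 3.30×10^5 m/s.
The cyclotron period T = 2πm/(qB) = 8.41×10^-8 s is set by m, q, B alone.
Pitch = v∥·T = (3.30×10^5)(8.41×10^-8) = 0.0277 m.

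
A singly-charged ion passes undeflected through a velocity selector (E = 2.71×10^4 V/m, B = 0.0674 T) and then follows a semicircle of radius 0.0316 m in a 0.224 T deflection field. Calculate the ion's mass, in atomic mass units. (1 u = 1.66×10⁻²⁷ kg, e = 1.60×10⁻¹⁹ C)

m ≈ 1.70 u

v = E/B₁ = 4.02×10^5 m/s.
From r = mv/(qB₂), m = qB₂r/v = (1×1.60×10^-19)(0.224)(0.0316) / (4.02×10^5) = 2.82×10^-27 kg.
In atomic mass units: m = 2.82×10^-27 / 1.66×10^-27 = 1.70 u.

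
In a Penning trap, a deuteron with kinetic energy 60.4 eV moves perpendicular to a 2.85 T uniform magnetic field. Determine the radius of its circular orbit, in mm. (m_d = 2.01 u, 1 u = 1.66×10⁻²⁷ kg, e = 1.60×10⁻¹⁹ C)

r ≈ 0.557 mm

Convert the energy: K = 60.4 eV = 9.66×10^-18 J.
v = √(2K/m) = √(2·9.66×10^-18/3.34×10^-27) = 7.61×10^4 m/s.
r = mv/(qB) = (3.34×10^-27)(7.61×10^4) / [(1×1.60×10^-19)(2.85)] = 5.57×10^-4 m.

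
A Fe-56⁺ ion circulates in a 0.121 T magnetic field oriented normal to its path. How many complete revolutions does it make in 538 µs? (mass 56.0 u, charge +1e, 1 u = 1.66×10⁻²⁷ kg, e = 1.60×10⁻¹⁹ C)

T = 2πm/(qB) = 2π(9.296×10^-26) / [(1×1.60×10^-19)(0.121)] = 3.0170×10^-5 s.
N = t/T = 5.38×10^-4 / 3.0170×10^-5 ≈ 17.83, so 17 complete revolutions.

N = 17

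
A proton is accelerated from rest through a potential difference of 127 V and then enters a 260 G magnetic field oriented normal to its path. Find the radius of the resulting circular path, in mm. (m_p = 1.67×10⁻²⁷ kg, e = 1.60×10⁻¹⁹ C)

The kinetic energy gained is K = qV = (1×1.60×10^-19)(127) = 2.03×10^-17 J.
v = √(2K/m) = 1.56×10^5 m/s.
r = mv/(qB) = (1.67×10^-27)(1.56×10^5) / [(1×1.60×10^-19)(0.0260)] = 0.0626 m.

r ≈ 62.6 mm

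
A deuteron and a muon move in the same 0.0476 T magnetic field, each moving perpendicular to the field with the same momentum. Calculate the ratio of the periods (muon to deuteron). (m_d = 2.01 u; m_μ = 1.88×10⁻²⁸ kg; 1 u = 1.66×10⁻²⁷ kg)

ratio ≈ 0.0563

T = 2πm/(qB) is independent of speed, so T₂/T₁ = (m₂/q₂)/(m₁/q₁).
T_{muon}/T_{deuteron} = (1.88×10^-28/1e) / (3.34×10^-27/1e) = 0.0563.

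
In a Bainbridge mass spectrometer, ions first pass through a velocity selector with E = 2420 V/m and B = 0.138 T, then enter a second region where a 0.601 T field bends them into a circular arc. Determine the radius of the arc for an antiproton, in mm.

r ≈ 0.305 mm

The selector passes v = E/B = 2420/0.138 = 1.75×10^4 m/s.
In the deflection region, r = mv/(qB₂) = (1.67×10^-27)(1.75×10^4) / [(1×1.60×10^-19)(0.601)] = 3.05×10^-4 m.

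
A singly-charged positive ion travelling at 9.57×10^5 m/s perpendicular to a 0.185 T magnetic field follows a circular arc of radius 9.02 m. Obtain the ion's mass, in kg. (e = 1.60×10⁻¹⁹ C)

qvB = mv²/r ⇒ m = qBr/v.
m = (1×1.60×10^-19)(0.185)(9.02) / (9.57×10^5) = 2.79×10^-25 kg.

m ≈ 2.79×10^-25 kg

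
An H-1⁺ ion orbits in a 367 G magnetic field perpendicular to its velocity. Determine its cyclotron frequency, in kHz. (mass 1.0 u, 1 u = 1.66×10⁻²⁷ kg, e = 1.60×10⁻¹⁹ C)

f = qB/(2πm) = (1×1.60×10^-19)(0.0367) / [2π(1.66×10^-27)] = 5.63×10^5 Hz.

f ≈ 563 kHz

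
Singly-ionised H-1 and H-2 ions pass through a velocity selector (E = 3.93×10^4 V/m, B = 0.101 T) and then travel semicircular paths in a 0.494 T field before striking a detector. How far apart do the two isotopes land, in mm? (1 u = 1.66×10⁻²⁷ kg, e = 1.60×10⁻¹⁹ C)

Δd ≈ 16.3 mm

Both emerge at v = E/B₁ = 3.89×10^5 m/s.
r = mv/(qB₂), so r₁ = 8.172×10^-3 m and r₂ = 0.01634 m, giving Δr = 8.17×10^-3 m.
After a semicircle each ion lands a diameter 2r from the entry slit, so the separation is 2Δr = 0.0163 m.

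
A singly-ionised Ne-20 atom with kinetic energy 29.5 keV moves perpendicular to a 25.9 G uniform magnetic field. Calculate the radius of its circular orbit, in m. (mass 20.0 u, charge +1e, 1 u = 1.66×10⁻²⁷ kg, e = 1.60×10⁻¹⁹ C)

r ≈ 42.7 m

Convert the energy: K = 29.5 keV = 4.72×10^-15 J.
v = √(2K/m) = √(2·4.72×10^-15/3.32×10^-26) = 5.33×10^5 m/s.
r = mv/(qB) = (3.32×10^-26)(5.33×10^5) / [(1×1.60×10^-19)(2.59×10^-3)] = 42.7 m.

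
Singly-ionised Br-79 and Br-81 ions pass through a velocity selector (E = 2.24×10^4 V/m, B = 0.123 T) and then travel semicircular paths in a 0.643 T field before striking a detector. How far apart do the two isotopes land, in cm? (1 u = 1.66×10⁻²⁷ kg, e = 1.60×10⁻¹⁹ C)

Both emerge at v = E/B₁ = 1.82×10^5 m/s.
r = mv/(qB₂), so r₁ = 0.23214 m and r₂ = 0.23802 m, giving Δr = 5.88×10^-3 m.
After a semicircle each ion lands a diameter 2r from the entry slit, so the separation is 2Δr = 0.0118 m.

Δd ≈ 1.18 cm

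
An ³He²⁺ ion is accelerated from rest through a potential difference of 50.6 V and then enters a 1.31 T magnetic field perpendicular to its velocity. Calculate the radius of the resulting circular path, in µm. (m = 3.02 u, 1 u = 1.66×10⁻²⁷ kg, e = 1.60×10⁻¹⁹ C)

The kinetic energy gained is K = qV = (2×1.60×10^-19)(50.6) = 1.62×10^-17 J.
v = √(2K/m) = 8.04×10^4 m/s.
r = mv/(qB) = (5.01×10^-27)(8.04×10^4) / [(2×1.60×10^-19)(1.31)] = 9.61×10^-4 m.

r ≈ 961 µm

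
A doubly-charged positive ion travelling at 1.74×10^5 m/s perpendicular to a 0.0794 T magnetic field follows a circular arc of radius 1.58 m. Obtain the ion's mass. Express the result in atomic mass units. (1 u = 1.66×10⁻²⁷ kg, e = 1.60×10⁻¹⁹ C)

qvB = mv²/r ⇒ m = qBr/v.
m = (2×1.60×10^-19)(0.0794)(1.58) / (1.74×10^5) = 2.31×10^-25 kg = 139 u.

m ≈ 139 u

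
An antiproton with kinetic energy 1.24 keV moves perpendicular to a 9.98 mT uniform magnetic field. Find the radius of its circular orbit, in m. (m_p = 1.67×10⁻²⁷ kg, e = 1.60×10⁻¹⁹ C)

Convert the energy: K = 1.24 keV = 1.98×10^-16 J.
v = √(2K/m) = √(2·1.98×10^-16/1.67×10^-27) = 4.87×10^5 m/s.
r = mv/(qB) = (1.67×10^-27)(4.87×10^5) / [(1×1.60×10^-19)(9.98×10^-3)] = 0.510 m.

r ≈ 0.510 m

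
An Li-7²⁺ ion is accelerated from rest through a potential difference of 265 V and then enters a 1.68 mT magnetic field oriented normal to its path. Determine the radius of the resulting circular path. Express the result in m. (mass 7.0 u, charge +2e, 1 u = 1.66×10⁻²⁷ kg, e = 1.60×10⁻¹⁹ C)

r ≈ 2.61 m

The kinetic energy gained is K = qV = (2×1.60×10^-19)(265) = 8.48×10^-17 J.
v = √(2K/m) = 1.21×10^5 m/s.
r = mv/(qB) = (1.16×10^-26)(1.21×10^5) / [(2×1.60×10^-19)(1.68×10^-3)] = 2.61 m.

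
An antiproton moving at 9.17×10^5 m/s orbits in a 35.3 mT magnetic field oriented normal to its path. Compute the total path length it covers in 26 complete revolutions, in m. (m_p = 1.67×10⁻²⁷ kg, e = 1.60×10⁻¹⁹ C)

L ≈ 44.3 m

r = mv/(qB) = 0.271 m, so one revolution covers 2πr = 1.70 m.
In 26 revolutions: L = 26·2πr = 44.3 m.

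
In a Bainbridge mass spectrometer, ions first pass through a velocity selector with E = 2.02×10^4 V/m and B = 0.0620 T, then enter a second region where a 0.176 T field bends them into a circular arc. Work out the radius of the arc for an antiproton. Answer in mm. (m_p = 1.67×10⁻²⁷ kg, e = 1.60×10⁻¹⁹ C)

r ≈ 19.3 mm

The selector passes v = E/B = 2.02×10^4/0.0620 = 3.26×10^5 m/s.
In the deflection region, r = mv/(qB₂) = (1.67×10^-27)(3.26×10^5) / [(1×1.60×10^-19)(0.176)] = 0.0193 m.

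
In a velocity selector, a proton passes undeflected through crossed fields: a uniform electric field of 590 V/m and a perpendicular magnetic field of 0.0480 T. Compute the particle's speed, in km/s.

For zero net force, qE = qvB, so v = E/B.
v = (590) / (0.0480) = 1.23×10^4 m/s.

v ≈ 12.3 km/s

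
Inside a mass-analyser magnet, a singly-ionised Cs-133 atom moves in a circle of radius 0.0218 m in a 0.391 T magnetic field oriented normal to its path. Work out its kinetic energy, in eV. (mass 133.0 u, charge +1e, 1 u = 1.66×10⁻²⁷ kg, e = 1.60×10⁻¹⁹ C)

v = qBr/m = (1×1.60×10^-19)(0.391)(0.0218) / (2.21×10^-25) = 6180 m/s.
K = ½mv² = 0.5·(2.21×10^-25)·(6180)² = 4.21×10^-18 J = 26.3 eV.

K ≈ 26.3 eV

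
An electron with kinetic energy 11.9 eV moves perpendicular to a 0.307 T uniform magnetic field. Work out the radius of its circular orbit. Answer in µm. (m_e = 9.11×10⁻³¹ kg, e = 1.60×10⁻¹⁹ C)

Convert the energy: K = 11.9 eV = 1.90×10^-18 J.
v = √(2K/m) = √(2·1.90×10^-18/9.11×10^-31) = 2.04×10^6 m/s.
r = mv/(qB) = (9.11×10^-31)(2.04×10^6) / [(1×1.60×10^-19)(0.307)] = 3.79×10^-5 m.

r ≈ 37.9 µm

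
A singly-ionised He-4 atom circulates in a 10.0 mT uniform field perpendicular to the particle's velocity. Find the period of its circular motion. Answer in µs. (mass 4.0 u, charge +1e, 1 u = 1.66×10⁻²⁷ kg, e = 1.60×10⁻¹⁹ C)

The cyclotron period is independent of speed: T = 2πm/(qB).
T = 2π(6.64×10^-27) / [(1×1.60×10^-19)(0.0100)] = 2.61×10^-5 s.

T ≈ 26.1 µs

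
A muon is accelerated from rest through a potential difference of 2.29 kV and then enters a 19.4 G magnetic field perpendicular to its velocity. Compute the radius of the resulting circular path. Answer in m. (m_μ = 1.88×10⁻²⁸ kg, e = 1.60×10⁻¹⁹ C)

r ≈ 1.20 m

The kinetic energy gained is K = qV = (1×1.60×10^-19)(2290) = 3.66×10^-16 J.
v = √(2K/m) = 1.97×10^6 m/s.
r = mv/(qB) = (1.88×10^-28)(1.97×10^6) / [(1×1.60×10^-19)(1.94×10^-3)] = 1.20 m.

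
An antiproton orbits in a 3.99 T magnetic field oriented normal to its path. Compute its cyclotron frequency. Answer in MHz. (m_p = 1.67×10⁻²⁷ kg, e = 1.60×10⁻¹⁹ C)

f = qB/(2πm) = (1×1.60×10^-19)(3.99) / [2π(1.67×10^-27)] = 6.08×10^7 Hz.

f ≈ 60.8 MHz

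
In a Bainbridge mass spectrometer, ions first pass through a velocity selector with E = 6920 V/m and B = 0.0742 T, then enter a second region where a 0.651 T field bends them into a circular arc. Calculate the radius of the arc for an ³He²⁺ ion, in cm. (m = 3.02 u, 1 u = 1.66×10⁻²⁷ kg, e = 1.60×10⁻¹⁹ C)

The selector passes v = E/B = 6920/0.0742 = 9.33×10^4 m/s.
In the deflection region, r = mv/(qB₂) = (5.01×10^-27)(9.33×10^4) / [(2×1.60×10^-19)(0.651)] = 2.24×10^-3 m.

r ≈ 0.224 cm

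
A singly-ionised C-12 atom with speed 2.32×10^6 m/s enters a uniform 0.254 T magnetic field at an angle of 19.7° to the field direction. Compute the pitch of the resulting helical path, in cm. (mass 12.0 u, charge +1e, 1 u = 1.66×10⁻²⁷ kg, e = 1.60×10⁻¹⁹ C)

The velocity component along B is v∥ = v cos19.7° = 2.18×10^6 m/s.
The cyclotron period T = 2πm/(qB) = 3.08×10^-6 s is set by m, q, B alone.
Pitch = v∥·T = (2.18×10^6)(3.08×10^-6) = 6.73 m.

pitch ≈ 673 cm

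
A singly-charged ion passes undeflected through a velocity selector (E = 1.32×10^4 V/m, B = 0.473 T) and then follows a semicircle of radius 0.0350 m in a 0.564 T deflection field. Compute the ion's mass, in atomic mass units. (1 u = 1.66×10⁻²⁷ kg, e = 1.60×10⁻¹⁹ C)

m ≈ 68.2 u

v = E/B₁ = 2.79×10^4 m/s.
From r = mv/(qB₂), m = qB₂r/v = (1×1.60×10^-19)(0.564)(0.0350) / (2.79×10^4) = 1.13×10^-25 kg.
In atomic mass units: m = 1.13×10^-25 / 1.66×10^-27 = 68.2 u.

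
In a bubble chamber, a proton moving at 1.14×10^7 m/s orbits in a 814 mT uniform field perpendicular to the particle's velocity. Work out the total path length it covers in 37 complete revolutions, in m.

r = mv/(qB) = 0.146 m, so one revolution covers 2πr = 0.918 m.
In 37 revolutions: L = 37·2πr = 34.0 m.

L ≈ 34.0 m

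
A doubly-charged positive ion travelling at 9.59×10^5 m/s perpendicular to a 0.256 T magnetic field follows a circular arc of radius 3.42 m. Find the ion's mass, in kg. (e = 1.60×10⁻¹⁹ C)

qvB = mv²/r ⇒ m = qBr/v.
m = (2×1.60×10^-19)(0.256)(3.42) / (9.59×10^5) = 2.92×10^-25 kg.

m ≈ 2.92×10^-25 kg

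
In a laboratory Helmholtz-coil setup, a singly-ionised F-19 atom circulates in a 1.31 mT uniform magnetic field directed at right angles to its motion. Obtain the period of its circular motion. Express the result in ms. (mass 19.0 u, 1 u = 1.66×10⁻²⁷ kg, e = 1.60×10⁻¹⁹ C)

The cyclotron period is independent of speed: T = 2πm/(qB).
T = 2π(3.15×10^-26) / [(1×1.60×10^-19)(1.31×10^-3)] = 9.45×10^-4 s.

T ≈ 0.945 ms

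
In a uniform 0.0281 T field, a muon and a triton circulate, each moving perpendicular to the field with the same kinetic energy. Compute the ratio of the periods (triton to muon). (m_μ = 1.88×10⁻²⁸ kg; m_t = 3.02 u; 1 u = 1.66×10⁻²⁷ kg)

ratio ≈ 26.7

T = 2πm/(qB) is independent of speed, so T₂/T₁ = (m₂/q₂)/(m₁/q₁).
T_{triton}/T_{muon} = (5.01×10^-27/1e) / (1.88×10^-28/1e) = 26.7.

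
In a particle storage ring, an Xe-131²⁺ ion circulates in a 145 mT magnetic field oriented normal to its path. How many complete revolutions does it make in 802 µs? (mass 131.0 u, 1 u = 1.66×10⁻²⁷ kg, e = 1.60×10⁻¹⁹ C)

N = 27

T = 2πm/(qB) = 2π(2.1746×10^-25) / [(2×1.60×10^-19)(0.145)] = 2.9447×10^-5 s.
N = t/T = 8.02×10^-4 / 2.9447×10^-5 ≈ 27.24, so 27 complete revolutions.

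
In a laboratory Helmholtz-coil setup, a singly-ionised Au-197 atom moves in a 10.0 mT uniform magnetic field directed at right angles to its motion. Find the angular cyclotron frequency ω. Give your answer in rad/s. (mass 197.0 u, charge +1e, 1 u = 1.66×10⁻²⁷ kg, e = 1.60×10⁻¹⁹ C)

ω = qB/m = (1×1.60×10^-19)(0.0100) / (3.27×10^-25) = 4890 rad/s.

ω ≈ 4890 rad/s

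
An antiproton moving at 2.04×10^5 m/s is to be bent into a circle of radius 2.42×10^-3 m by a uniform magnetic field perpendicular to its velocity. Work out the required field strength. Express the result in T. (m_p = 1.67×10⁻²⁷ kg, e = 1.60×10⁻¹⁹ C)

B ≈ 0.880 T

qvB = mv²/r gives B = mv/(qr).
B = (1.67×10^-27)(2.04×10^5) / [(1×1.60×10^-19)(2.42×10^-3)] = 0.880 T.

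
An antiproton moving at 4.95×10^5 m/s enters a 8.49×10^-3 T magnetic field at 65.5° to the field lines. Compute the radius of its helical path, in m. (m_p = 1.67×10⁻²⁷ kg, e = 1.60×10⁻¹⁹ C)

Only the perpendicular component v⊥ = v sin65.5° = 4.50×10^5 m/s is bent by the field.
r = m v⊥ /(qB) = (1.67×10^-27)(4.50×10^5) / [(1×1.60×10^-19)(8.49×10^-3)] = 0.554 m.

r ≈ 0.554 m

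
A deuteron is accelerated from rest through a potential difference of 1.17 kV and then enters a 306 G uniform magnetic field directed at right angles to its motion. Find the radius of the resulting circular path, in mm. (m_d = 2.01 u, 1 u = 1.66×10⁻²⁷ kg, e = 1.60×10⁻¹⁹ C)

The kinetic energy gained is K = qV = (1×1.60×10^-19)(1170) = 1.87×10^-16 J.
v = √(2K/m) = 3.35×10^5 m/s.
r = mv/(qB) = (3.34×10^-27)(3.35×10^5) / [(1×1.60×10^-19)(0.0306)] = 0.228 m.

r ≈ 228 mm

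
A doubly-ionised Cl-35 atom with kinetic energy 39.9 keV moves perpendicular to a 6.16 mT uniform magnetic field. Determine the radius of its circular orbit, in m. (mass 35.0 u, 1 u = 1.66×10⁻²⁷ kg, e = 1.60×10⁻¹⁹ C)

Convert the energy: K = 39.9 keV = 6.38×10^-15 J.
v = √(2K/m) = √(2·6.38×10^-15/5.81×10^-26) = 4.69×10^5 m/s.
r = mv/(qB) = (5.81×10^-26)(4.69×10^5) / [(2×1.60×10^-19)(6.16×10^-3)] = 13.8 m.

r ≈ 13.8 m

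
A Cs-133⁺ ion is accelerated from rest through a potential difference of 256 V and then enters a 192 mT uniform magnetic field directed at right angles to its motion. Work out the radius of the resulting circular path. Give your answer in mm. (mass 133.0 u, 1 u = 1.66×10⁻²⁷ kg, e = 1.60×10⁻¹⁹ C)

r ≈ 138 mm

The kinetic energy gained is K = qV = (1×1.60×10^-19)(256) = 4.10×10^-17 J.
v = √(2K/m) = 1.93×10^4 m/s.
r = mv/(qB) = (2.21×10^-25)(1.93×10^4) / [(1×1.60×10^-19)(0.192)] = 0.138 m.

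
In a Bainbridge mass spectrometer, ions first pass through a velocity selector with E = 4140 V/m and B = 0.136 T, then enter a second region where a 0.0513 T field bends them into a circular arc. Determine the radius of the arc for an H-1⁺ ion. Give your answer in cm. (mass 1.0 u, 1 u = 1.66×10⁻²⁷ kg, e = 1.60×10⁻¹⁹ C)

The selector passes v = E/B = 4140/0.136 = 3.04×10^4 m/s.
In the deflection region, r = mv/(qB₂) = (1.66×10^-27)(3.04×10^4) / [(1×1.60×10^-19)(0.0513)] = 6.16×10^-3 m.

r ≈ 0.616 cm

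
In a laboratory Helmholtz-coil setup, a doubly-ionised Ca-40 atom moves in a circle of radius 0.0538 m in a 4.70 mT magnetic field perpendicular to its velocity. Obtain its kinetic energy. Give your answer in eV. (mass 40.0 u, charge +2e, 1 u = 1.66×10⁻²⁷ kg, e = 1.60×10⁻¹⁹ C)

v = qBr/m = (2×1.60×10^-19)(4.70×10^-3)(0.0538) / (6.64×10^-26) = 1220 m/s.
K = ½mv² = 0.5·(6.64×10^-26)·(1220)² = 4.93×10^-20 J = 0.308 eV.

K ≈ 0.308 eV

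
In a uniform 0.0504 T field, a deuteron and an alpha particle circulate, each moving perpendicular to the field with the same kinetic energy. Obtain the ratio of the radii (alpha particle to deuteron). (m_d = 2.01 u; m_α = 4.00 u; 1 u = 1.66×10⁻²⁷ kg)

ratio ≈ 0.705

r = √(2mK)/(qB) ⇒ at equal K, r ∝ √m/q.
r_{alpha particle}/r_{deuteron} = 0.705.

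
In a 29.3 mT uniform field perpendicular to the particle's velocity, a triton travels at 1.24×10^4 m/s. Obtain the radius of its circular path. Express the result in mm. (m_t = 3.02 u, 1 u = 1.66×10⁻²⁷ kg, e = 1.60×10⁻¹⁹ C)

The magnetic force provides the centripetal force: qvB = mv²/r, so r = mv/(qB).
r = (5.01×10^-27 kg)(1.24×10^4 m/s) / [(1×1.60×10^-19 C)(0.0293 T)] = 0.0133 m.

r ≈ 13.3 mm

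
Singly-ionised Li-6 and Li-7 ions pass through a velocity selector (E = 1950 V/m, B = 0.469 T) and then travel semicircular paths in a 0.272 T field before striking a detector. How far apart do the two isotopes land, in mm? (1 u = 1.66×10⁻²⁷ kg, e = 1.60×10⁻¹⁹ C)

Both emerge at v = E/B₁ = 4160 m/s.
r = mv/(qB₂), so r₁ = 9.516×10^-4 m and r₂ = 1.110×10^-3 m, giving Δr = 1.59×10^-4 m.
After a semicircle each ion lands a diameter 2r from the entry slit, so the separation is 2Δr = 3.17×10^-4 m.

Δd ≈ 0.317 mm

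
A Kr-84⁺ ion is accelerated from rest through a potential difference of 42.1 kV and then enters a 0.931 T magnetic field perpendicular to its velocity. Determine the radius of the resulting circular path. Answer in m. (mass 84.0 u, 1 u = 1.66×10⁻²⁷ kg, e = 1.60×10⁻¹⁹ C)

r ≈ 0.291 m

The kinetic energy gained is K = qV = (1×1.60×10^-19)(4.21×10^4) = 6.74×10^-15 J.
v = √(2K/m) = 3.11×10^5 m/s.
r = mv/(qB) = (1.39×10^-25)(3.11×10^5) / [(1×1.60×10^-19)(0.931)] = 0.291 m.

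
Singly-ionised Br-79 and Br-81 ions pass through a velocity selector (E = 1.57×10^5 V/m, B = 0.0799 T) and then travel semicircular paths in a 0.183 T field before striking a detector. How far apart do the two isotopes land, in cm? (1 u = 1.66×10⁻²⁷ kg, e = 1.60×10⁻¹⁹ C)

Both emerge at v = E/B₁ = 1.96×10^6 m/s.
r = mv/(qB₂), so r₁ = 8.801 m and r₂ = 9.023 m, giving Δr = 0.223 m.
After a semicircle each ion lands a diameter 2r from the entry slit, so the separation is 2Δr = 0.446 m.

Δd ≈ 44.6 cm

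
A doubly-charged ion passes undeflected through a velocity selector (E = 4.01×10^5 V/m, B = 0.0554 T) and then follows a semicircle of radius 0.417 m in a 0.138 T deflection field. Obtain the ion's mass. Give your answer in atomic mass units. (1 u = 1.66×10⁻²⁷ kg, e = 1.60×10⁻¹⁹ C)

v = E/B₁ = 7.24×10^6 m/s.
From r = mv/(qB₂), m = qB₂r/v = (2×1.60×10^-19)(0.138)(0.417) / (7.24×10^6) = 2.54×10^-27 kg.
In atomic mass units: m = 2.54×10^-27 / 1.66×10^-27 = 1.53 u.

m ≈ 1.53 u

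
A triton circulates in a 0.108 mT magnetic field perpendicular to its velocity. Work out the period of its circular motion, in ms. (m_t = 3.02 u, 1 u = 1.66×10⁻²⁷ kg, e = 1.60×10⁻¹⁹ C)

The cyclotron period is independent of speed: T = 2πm/(qB).
T = 2π(5.01×10^-27) / [(1×1.60×10^-19)(1.08×10^-4)] = 1.82×10^-3 s.

T ≈ 1.82 ms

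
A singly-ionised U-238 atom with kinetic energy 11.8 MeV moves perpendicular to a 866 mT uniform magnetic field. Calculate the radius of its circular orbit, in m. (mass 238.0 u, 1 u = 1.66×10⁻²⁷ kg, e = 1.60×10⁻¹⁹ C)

Convert the energy: K = 11.8 MeV = 1.89×10^-12 J.
v = √(2K/m) = √(2·1.89×10^-12/3.95×10^-25) = 3.09×10^6 m/s.
r = mv/(qB) = (3.95×10^-25)(3.09×10^6) / [(1×1.60×10^-19)(0.866)] = 8.81 m.

r ≈ 8.81 m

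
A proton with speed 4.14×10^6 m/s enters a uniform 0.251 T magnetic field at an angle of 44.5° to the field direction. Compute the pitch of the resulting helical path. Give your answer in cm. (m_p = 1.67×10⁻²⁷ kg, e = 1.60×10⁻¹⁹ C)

pitch ≈ 77.2 cm

The velocity component along B is v∥ = v cos44.5° = 2.95×10^6 m/s.
The cyclotron period T = 2πm/(qB) = 2.61×10^-7 s is set by m, q, B alone.
Pitch = v∥·T = (2.95×10^6)(2.61×10^-7) = 0.772 m.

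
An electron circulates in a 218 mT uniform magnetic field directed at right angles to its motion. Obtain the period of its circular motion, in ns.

T ≈ 0.164 ns

The cyclotron period is independent of speed: T = 2πm/(qB).
T = 2π(9.11×10^-31) / [(1×1.60×10^-19)(0.218)] = 1.64×10^-10 s.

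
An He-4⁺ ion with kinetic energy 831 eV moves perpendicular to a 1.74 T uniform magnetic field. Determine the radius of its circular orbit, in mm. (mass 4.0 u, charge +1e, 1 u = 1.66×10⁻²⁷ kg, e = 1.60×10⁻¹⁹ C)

Convert the energy: K = 831 eV = 1.33×10^-16 J.
v = √(2K/m) = √(2·1.33×10^-16/6.64×10^-27) = 2.00×10^5 m/s.
r = mv/(qB) = (6.64×10^-27)(2.00×10^5) / [(1×1.60×10^-19)(1.74)] = 4.77×10^-3 m.

r ≈ 4.77 mm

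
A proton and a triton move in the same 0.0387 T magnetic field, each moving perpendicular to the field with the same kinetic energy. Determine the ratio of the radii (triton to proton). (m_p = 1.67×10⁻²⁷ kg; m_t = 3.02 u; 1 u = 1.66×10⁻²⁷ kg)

r = √(2mK)/(qB) ⇒ at equal K, r ∝ √m/q.
r_{triton}/r_{proton} = 1.73.

ratio ≈ 1.73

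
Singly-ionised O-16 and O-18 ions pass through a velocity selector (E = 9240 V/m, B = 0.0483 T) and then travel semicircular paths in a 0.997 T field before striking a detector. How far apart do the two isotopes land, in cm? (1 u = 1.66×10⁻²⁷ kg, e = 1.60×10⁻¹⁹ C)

Δd ≈ 0.796 cm

Both emerge at v = E/B₁ = 1.91×10^5 m/s.
r = mv/(qB₂), so r₁ = 0.03185 m and r₂ = 0.03583 m, giving Δr = 3.98×10^-3 m.
After a semicircle each ion lands a diameter 2r from the entry slit, so the separation is 2Δr = 7.96×10^-3 m.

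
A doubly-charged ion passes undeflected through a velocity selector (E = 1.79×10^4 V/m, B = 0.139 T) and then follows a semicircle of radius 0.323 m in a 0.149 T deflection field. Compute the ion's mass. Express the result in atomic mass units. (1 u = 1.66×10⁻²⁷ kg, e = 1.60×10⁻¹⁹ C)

v = E/B₁ = 1.29×10^5 m/s.
From r = mv/(qB₂), m = qB₂r/v = (2×1.60×10^-19)(0.149)(0.323) / (1.29×10^5) = 1.20×10^-25 kg.
In atomic mass units: m = 1.20×10^-25 / 1.66×10^-27 = 72.0 u.

m ≈ 72.0 u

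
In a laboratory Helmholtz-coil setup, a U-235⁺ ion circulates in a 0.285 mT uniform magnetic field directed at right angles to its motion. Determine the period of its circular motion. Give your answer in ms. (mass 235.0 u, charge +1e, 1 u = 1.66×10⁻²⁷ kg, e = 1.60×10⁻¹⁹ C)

The cyclotron period is independent of speed: T = 2πm/(qB).
T = 2π(3.90×10^-25) / [(1×1.60×10^-19)(2.85×10^-4)] = 0.0538 s.

T ≈ 53.8 ms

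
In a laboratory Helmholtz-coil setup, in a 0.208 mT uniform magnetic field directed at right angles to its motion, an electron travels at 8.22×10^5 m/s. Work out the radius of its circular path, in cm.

r ≈ 2.25 cm

The magnetic force provides the centripetal force: qvB = mv²/r, so r = mv/(qB).
r = (9.11×10^-31 kg)(8.22×10^5 m/s) / [(1×1.60×10^-19 C)(2.08×10^-4 T)] = 0.0225 m.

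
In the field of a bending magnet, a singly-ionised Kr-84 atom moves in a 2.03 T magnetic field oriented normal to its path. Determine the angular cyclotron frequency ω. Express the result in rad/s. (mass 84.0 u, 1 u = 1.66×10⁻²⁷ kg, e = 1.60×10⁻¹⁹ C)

ω ≈ 2.33×10^6 rad/s

ω = qB/m = (1×1.60×10^-19)(2.03) / (1.39×10^-25) = 2.33×10^6 rad/s.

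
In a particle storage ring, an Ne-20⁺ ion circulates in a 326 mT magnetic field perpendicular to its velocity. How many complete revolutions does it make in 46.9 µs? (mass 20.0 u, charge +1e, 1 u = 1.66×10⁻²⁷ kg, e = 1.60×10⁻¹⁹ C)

N = 11

T = 2πm/(qB) = 2π(3.32×10^-26) / [(1×1.60×10^-19)(0.326)] = 3.9993×10^-6 s.
N = t/T = 4.69×10^-5 / 3.9993×10^-6 ≈ 11.73, so 11 complete revolutions.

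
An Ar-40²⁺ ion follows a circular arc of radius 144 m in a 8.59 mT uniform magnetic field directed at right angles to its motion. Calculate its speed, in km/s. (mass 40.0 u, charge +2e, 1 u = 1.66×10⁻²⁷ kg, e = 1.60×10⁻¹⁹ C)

From qvB = mv²/r, v = qBr/m.
v = (2×1.60×10^-19)(8.59×10^-3)(144) / (6.64×10^-26) = 5.96×10^6 m/s.

v ≈ 5960 km/s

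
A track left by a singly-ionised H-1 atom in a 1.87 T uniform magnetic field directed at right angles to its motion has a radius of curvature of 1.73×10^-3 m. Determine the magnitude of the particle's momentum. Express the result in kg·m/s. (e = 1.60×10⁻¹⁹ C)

Since qvB = mv²/r, the momentum p = mv = qBr.
p = (1×1.60×10^-19)(1.87)(1.73×10^-3) = 5.18×10^-22 kg·m/s.

p ≈ 5.18×10^-22 kg·m/s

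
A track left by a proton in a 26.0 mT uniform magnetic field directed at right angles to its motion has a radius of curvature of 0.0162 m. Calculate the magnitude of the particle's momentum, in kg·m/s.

Since qvB = mv²/r, the momentum p = mv = qBr.
p = (1×1.60×10^-19)(0.0260)(0.0162) = 6.74×10^-23 kg·m/s.

p ≈ 6.74×10^-23 kg·m/s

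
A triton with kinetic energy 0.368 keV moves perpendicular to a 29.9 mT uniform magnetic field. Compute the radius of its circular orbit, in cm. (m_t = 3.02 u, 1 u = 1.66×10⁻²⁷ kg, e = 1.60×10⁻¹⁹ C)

r ≈ 16.1 cm

Convert the energy: K = 0.368 keV = 5.89×10^-17 J.
v = √(2K/m) = √(2·5.89×10^-17/5.01×10^-27) = 1.53×10^5 m/s.
r = mv/(qB) = (5.01×10^-27)(1.53×10^5) / [(1×1.60×10^-19)(0.0299)] = 0.161 m.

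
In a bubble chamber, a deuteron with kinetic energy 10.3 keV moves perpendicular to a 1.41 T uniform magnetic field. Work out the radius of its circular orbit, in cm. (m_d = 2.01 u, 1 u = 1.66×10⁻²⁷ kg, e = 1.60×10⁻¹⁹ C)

r ≈ 1.47 cm

Convert the energy: K = 10.3 keV = 1.65×10^-15 J.
v = √(2K/m) = √(2·1.65×10^-15/3.34×10^-27) = 9.94×10^5 m/s.
r = mv/(qB) = (3.34×10^-27)(9.94×10^5) / [(1×1.60×10^-19)(1.41)] = 0.0147 m.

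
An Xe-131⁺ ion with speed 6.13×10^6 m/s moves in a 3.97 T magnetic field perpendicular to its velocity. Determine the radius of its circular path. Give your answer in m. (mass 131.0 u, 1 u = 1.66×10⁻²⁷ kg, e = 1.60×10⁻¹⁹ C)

r ≈ 2.10 m

The magnetic force provides the centripetal force: qvB = mv²/r, so r = mv/(qB).
r = (2.17×10^-25 kg)(6.13×10^6 m/s) / [(1×1.60×10^-19 C)(3.97 T)] = 2.10 m.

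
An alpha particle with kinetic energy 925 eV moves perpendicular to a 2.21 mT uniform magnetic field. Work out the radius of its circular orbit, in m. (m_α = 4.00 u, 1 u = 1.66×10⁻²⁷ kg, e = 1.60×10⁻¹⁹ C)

r ≈ 1.98 m

Convert the energy: K = 925 eV = 1.48×10^-16 J.
v = √(2K/m) = √(2·1.48×10^-16/6.64×10^-27) = 2.11×10^5 m/s.
r = mv/(qB) = (6.64×10^-27)(2.11×10^5) / [(2×1.60×10^-19)(2.21×10^-3)] = 1.98 m.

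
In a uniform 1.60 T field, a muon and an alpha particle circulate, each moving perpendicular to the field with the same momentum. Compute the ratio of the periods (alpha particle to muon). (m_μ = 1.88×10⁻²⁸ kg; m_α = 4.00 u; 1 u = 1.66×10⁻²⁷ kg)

ratio ≈ 17.7

T = 2πm/(qB) is independent of speed, so T₂/T₁ = (m₂/q₂)/(m₁/q₁).
T_{alpha particle}/T_{muon} = (6.64×10^-27/2e) / (1.88×10^-28/1e) = 17.7.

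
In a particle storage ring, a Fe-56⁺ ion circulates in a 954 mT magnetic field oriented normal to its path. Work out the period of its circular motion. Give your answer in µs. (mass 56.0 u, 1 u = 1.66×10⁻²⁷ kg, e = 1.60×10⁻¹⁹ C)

The cyclotron period is independent of speed: T = 2πm/(qB).
T = 2π(9.30×10^-26) / [(1×1.60×10^-19)(0.954)] = 3.83×10^-6 s.

T ≈ 3.83 µs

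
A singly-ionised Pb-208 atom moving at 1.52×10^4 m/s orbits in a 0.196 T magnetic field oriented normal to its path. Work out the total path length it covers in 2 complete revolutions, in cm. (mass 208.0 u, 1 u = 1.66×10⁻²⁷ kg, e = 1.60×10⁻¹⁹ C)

L ≈ 210 cm

r = mv/(qB) = 0.167 m, so one revolution covers 2πr = 1.05 m.
In 2 revolutions: L = 2·2πr = 2.10 m.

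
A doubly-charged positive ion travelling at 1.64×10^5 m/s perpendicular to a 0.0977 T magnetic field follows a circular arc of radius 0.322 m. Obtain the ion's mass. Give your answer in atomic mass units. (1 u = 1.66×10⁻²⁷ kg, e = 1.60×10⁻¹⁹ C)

qvB = mv²/r ⇒ m = qBr/v.
m = (2×1.60×10^-19)(0.0977)(0.322) / (1.64×10^5) = 6.14×10^-26 kg = 37.0 u.

m ≈ 37.0 u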